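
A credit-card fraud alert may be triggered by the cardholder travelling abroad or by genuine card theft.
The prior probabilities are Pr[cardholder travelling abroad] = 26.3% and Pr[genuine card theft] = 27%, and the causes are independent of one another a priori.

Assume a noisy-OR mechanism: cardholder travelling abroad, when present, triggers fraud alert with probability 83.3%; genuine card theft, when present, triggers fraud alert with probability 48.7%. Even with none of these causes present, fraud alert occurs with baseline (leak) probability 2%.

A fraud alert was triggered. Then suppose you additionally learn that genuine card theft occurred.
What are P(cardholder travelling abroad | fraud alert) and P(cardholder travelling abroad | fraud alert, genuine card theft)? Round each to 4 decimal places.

Under noisy-OR, P(fraud alert | causes) = 1 − (1−0.02)·∏(1−qᵢ) over the active causes.
By total probability over the 4 (cardholder travelling abroad, genuine card theft) configurations:
  P(fraud alert) = 0.02*0.737*0.73 + 0.49726*0.737*0.27 + 0.83634*0.263*0.73 + 0.916042*0.263*0.27
        = 0.010760 + 0.098950 + 0.160569 + 0.065048 = 0.335327
The terms with cardholder travelling abroad present sum to 0.225617, so
  P(cardholder travelling abroad | fraud alert) = 0.225617 / 0.335327 ≈ 0.6728

With the extra evidence:
Sum P(fraud alert|·) weighted by the priors over both values of cardholder travelling abroad:
  P(fraud alert | genuine card theft) = 0.49726·0.737 + 0.916042·0.263
        = 0.366481 + 0.240919 = 0.607400
Configurations with cardholder travelling abroad contribute 0.240919, so
  P(cardholder travelling abroad | fraud alert, genuine card theft) = 0.240919 / 0.607400 ≈ 0.3966

P(cardholder travelling abroad | fraud alert) ≈ 0.6728; P(cardholder travelling abroad | fraud alert, genuine card theft) ≈ 0.3966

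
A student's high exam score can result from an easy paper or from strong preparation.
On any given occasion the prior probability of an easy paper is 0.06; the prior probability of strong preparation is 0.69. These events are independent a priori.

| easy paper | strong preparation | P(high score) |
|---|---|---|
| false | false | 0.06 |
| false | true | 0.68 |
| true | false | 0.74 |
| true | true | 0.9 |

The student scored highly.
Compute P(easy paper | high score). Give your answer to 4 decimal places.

P(easy paper | high score) ≈ 0.1001

P(high score) = 0.06×0.94×0.31 + 0.68×0.94×0.69 + 0.74×0.06×0.31 + 0.9×0.06×0.69 = 0.017484 + 0.441048 + 0.013764 + 0.037260 = 0.509556
The easy paper-present share is 0.013764 + 0.037260 = 0.051024.
So P(easy paper | high score) = 0.051024/0.509556 ≈ 0.1001.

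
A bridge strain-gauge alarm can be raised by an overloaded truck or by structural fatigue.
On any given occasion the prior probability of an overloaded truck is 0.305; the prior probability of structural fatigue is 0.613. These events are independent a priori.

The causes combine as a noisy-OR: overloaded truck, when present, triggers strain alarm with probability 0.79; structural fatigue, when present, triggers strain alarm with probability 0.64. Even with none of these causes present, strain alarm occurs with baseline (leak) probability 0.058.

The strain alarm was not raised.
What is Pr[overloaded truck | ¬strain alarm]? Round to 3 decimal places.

Pr[overloaded truck | ¬strain alarm] ≈ 0.084

Under noisy-OR, P(strain alarm | causes) = 1 − (1−0.058)·∏(1−qᵢ) over the active causes.
Sum P(¬strain alarm|·) weighted by the priors over the 4 (overloaded truck, structural fatigue) configurations:
  P(¬strain alarm) = 0.942·0.695·0.387 + 0.33912·0.695·0.613 + 0.19782·0.305·0.387 + 0.071215·0.305·0.613
        = 0.253365 + 0.144477 + 0.023350 + 0.013315 = 0.434507
Configurations with overloaded truck contribute 0.036665, so
  P(overloaded truck | ¬strain alarm) = 0.036665 / 0.434507 ≈ 0.084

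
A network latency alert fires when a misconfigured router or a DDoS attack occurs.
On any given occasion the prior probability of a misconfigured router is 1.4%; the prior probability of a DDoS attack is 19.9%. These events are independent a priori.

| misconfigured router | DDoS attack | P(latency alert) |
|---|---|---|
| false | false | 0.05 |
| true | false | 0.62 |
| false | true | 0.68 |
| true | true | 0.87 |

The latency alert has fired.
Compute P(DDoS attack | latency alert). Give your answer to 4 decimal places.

P(DDoS attack | latency alert) ≈ 0.7452

For the numerator, keep only DDoS attack=true terms: 0.133426 + 0.002424 = 0.135850
Normalizer over all consistent configurations: 0.05·0.986·0.801 + 0.68·0.986·0.199 + 0.62·0.014·0.801 + 0.87·0.014·0.199 = 0.182292
Posterior = 0.135850 / 0.182292 ≈ 0.7452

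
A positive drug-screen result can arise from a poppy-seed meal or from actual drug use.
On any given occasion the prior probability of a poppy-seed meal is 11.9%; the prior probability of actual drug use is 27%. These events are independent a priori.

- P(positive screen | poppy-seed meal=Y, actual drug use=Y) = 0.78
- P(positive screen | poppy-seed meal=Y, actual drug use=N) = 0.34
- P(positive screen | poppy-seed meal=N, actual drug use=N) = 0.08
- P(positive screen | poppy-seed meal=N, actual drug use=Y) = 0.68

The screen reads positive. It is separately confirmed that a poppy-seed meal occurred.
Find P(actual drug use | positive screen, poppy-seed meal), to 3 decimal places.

By total probability over both values of actual drug use:
  P(positive screen | poppy-seed meal) = 0.34*0.73 + 0.78*0.27
        = 0.248200 + 0.210600 = 0.458800
The terms with actual drug use present sum to 0.210600, so
  P(actual drug use | positive screen, poppy-seed meal) = 0.210600 / 0.458800 ≈ 0.459

P(actual drug use | positive screen, poppy-seed meal) ≈ 0.459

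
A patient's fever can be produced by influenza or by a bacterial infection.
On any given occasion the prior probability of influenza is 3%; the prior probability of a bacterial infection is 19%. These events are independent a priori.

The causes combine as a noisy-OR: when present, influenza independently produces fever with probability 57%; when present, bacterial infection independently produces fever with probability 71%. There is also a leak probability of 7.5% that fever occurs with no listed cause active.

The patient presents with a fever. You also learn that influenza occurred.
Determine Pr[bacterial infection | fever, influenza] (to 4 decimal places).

Under noisy-OR, P(fever | causes) = 1 − (1−0.075)·∏(1−qᵢ) over the active causes.
By total probability over both values of bacterial infection:
  P(fever | influenza) = 0.60225·0.81 + 0.884652·0.19
        = 0.487822 + 0.168084 = 0.655906
Keeping only the bacterial infection-present terms gives 0.168084, so
  P(bacterial infection | fever, influenza) = 0.168084 / 0.655906 ≈ 0.2563

Pr[bacterial infection | fever, influenza] ≈ 0.2563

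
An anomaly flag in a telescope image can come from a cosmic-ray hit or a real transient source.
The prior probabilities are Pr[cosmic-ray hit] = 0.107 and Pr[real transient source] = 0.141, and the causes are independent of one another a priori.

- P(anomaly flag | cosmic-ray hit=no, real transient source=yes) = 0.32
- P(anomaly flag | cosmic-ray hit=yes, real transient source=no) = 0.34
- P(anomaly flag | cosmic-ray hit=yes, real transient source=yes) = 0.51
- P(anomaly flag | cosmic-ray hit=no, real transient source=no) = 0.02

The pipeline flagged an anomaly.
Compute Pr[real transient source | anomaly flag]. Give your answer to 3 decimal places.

P(anomaly flag) = 0.02*0.893*0.859 + 0.32*0.893*0.141 + 0.34*0.107*0.859 + 0.51*0.107*0.141 = 0.015342 + 0.040292 + 0.031250 + 0.007694 = 0.094578
Restricting to configurations with real transient source present: 0.040292 + 0.007694 = 0.047986.
So P(real transient source | anomaly flag) = 0.047986/0.094578 ≈ 0.507.

Pr[real transient source | anomaly flag] ≈ 0.507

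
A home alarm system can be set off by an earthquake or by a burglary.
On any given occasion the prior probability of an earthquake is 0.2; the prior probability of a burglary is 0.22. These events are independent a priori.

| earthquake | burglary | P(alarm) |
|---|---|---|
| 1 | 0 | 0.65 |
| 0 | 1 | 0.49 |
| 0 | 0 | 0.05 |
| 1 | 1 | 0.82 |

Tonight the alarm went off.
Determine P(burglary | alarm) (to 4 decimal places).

P(alarm) = 0.05·0.8·0.78 + 0.49·0.8·0.22 + 0.65·0.2·0.78 + 0.82·0.2·0.22 = 0.031200 + 0.086240 + 0.101400 + 0.036080 = 0.254920
The burglary-present share is 0.086240 + 0.036080 = 0.122320.
So P(burglary | alarm) = 0.122320/0.254920 ≈ 0.4798.

P(burglary | alarm) ≈ 0.4798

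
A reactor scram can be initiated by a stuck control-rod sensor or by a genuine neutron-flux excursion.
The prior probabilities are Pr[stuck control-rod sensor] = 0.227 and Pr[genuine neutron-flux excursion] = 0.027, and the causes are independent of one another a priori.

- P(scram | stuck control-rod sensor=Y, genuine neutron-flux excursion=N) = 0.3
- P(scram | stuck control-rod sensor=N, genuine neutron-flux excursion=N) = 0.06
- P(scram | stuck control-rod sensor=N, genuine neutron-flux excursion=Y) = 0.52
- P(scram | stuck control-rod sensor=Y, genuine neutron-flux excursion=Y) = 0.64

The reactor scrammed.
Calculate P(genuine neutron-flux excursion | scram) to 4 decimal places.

P(genuine neutron-flux excursion | scram) ≈ 0.1171

Weight on genuine neutron-flux excursion=true, given the evidence: 0.010853 + 0.003923 = 0.014776
Denominator P(scram): 0.06×0.773×0.973 + 0.52×0.773×0.027 + 0.3×0.227×0.973 + 0.64×0.227×0.027 = 0.126165
Posterior = 0.014776 / 0.126165 ≈ 0.1171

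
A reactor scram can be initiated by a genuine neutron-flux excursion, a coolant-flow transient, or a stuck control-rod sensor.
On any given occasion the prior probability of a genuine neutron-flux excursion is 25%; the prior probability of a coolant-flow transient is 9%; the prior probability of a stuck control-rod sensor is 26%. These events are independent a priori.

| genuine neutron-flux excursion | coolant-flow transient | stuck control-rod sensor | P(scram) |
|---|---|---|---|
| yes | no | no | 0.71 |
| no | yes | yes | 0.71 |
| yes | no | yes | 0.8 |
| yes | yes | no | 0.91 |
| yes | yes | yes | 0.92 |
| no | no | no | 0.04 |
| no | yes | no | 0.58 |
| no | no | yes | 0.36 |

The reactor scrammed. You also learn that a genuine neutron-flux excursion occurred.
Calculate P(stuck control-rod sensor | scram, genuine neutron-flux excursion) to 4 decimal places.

For the numerator, keep only stuck control-rod sensor=true terms: 0.189280 + 0.021528 = 0.210808
Denominator P(scram | genuine neutron-flux excursion): 0.71*0.91*0.74 + 0.8*0.91*0.26 + 0.91*0.09*0.74 + 0.92*0.09*0.26 = 0.749528
P(stuck control-rod sensor | scram, genuine neutron-flux excursion) = 0.210808/0.749528 ≈ 0.2813

P(stuck control-rod sensor | scram, genuine neutron-flux excursion) ≈ 0.2813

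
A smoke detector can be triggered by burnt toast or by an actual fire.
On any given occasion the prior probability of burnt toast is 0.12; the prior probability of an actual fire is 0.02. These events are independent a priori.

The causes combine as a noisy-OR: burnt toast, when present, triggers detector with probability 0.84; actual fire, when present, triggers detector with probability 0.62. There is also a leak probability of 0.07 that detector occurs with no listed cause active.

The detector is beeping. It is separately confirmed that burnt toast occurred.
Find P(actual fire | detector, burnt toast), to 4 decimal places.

Under noisy-OR, P(detector | causes) = 1 − (1−0.07)·∏(1−qᵢ) over the active causes.
Enumerate both values of actual fire and weight by the priors:
  P(detector | burnt toast) = 0.8512·0.98 + 0.943456·0.02
        = 0.834176 + 0.018869 = 0.853045
Configurations with actual fire contribute 0.018869, so
  P(actual fire | detector, burnt toast) = 0.018869 / 0.853045 ≈ 0.0221

P(actual fire | detector, burnt toast) ≈ 0.0221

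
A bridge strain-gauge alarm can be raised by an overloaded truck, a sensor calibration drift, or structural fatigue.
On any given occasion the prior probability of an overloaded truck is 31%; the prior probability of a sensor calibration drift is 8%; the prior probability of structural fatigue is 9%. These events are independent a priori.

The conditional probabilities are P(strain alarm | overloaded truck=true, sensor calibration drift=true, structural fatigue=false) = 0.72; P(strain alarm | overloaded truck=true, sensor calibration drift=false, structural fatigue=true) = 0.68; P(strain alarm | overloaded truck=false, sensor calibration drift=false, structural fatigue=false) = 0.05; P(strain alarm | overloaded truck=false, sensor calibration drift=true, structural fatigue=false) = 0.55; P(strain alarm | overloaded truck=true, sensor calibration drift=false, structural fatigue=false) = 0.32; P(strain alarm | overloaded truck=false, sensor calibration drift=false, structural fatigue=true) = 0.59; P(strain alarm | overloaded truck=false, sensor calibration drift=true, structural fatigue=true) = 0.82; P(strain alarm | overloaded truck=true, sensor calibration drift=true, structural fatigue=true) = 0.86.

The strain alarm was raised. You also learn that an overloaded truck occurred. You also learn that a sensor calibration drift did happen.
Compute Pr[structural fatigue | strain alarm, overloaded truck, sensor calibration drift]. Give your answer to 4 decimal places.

Pr[structural fatigue | strain alarm, overloaded truck, sensor calibration drift] ≈ 0.1057

P(strain alarm | overloaded truck, sensor calibration drift) = 0.72×0.91 + 0.86×0.09 = 0.655200 + 0.077400 = 0.732600
Restricting to configurations with structural fatigue present: 0.86×0.09 = 0.077400.
P(structural fatigue | strain alarm, overloaded truck, sensor calibration drift) = 0.077400 / 0.732600 ≈ 0.1057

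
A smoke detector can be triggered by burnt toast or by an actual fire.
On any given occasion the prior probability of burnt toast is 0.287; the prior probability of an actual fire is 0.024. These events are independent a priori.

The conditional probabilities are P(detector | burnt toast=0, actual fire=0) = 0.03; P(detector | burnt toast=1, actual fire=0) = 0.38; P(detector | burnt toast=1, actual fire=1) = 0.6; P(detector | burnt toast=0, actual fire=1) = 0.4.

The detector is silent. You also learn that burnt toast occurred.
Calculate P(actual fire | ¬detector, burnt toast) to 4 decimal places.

For the numerator, keep only actual fire=true terms: 0.4·0.024 = 0.009600
The normalizing constant is 0.62·0.976 + 0.4·0.024 = 0.614720
Posterior = 0.009600 / 0.614720 ≈ 0.0156

P(actual fire | ¬detector, burnt toast) ≈ 0.0156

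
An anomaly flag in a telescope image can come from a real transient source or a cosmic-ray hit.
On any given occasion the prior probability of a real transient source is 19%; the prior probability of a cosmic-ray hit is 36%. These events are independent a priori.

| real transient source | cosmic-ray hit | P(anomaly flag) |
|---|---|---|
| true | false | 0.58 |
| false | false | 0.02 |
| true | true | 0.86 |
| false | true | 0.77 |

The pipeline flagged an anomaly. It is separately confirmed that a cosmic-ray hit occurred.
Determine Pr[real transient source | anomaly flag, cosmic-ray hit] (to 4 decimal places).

Pr[real transient source | anomaly flag, cosmic-ray hit] ≈ 0.2076

P(anomaly flag | cosmic-ray hit) = 0.77×0.81 + 0.86×0.19 = 0.623700 + 0.163400 = 0.787100
The real transient source-present share is 0.86×0.19 = 0.163400.
P(real transient source | anomaly flag, cosmic-ray hit) = 0.163400 / 0.787100 ≈ 0.2076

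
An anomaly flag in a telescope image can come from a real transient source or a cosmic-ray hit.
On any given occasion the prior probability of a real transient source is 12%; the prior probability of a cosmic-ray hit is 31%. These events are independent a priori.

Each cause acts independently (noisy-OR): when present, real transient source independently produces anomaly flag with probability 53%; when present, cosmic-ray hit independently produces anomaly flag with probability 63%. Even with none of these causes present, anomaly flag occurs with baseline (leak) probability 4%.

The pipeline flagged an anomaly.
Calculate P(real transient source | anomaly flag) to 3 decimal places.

P(real transient source | anomaly flag) ≈ 0.276

Under noisy-OR, P(anomaly flag | causes) = 1 − (1−0.04)·∏(1−qᵢ) over the active causes.
Numerator (weight on configurations with real transient source): 0.045441 + 0.030990 = 0.076431
Normalizer over all consistent configurations: 0.04·0.88·0.69 + 0.6448·0.88·0.31 + 0.5488·0.12·0.69 + 0.833056·0.12·0.31 = 0.276620
Posterior = 0.076431 / 0.276620 ≈ 0.276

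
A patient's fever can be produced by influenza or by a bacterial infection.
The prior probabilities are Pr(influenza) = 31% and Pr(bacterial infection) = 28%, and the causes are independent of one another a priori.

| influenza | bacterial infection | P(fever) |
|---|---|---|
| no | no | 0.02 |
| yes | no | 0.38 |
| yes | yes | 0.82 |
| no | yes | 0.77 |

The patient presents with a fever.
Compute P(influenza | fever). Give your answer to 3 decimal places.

Sum P(fever|·) weighted by the priors over the 4 (influenza, bacterial infection) configurations:
  P(fever) = 0.02*0.69*0.72 + 0.77*0.69*0.28 + 0.38*0.31*0.72 + 0.82*0.31*0.28
        = 0.009936 + 0.148764 + 0.084816 + 0.071176 = 0.314692
Keeping only the influenza-present terms gives 0.155992, so
  P(influenza | fever) = 0.155992 / 0.314692 ≈ 0.496

P(influenza | fever) ≈ 0.496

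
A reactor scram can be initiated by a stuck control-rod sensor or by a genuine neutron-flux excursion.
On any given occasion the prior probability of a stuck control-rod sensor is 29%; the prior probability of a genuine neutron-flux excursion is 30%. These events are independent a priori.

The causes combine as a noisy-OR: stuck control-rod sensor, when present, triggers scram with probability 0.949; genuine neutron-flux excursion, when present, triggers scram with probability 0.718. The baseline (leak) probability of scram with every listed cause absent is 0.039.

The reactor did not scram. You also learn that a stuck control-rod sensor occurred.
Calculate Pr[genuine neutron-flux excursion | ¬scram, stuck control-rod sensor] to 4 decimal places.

Pr[genuine neutron-flux excursion | ¬scram, stuck control-rod sensor] ≈ 0.1078

Under noisy-OR, P(scram | causes) = 1 − (1−0.039)·∏(1−qᵢ) over the active causes.
Weight on genuine neutron-flux excursion=true, given the evidence: 0.013821×0.3 = 0.004146
The normalizing constant is 0.049011×0.7 + 0.013821×0.3 = 0.038454
P(genuine neutron-flux excursion | ¬scram, stuck control-rod sensor) = 0.004146/0.038454 ≈ 0.1078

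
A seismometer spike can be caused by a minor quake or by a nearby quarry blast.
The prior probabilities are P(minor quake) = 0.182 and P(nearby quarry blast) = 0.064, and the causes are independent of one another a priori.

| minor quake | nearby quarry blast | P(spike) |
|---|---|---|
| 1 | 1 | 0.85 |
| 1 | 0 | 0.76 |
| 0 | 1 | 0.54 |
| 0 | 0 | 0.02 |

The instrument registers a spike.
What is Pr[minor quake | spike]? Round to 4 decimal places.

Weight on minor quake=true, given the evidence: 0.129468 + 0.009901 = 0.139369
Denominator P(spike): 0.02×0.818×0.936 + 0.54×0.818×0.064 + 0.76×0.182×0.936 + 0.85×0.182×0.064 = 0.182952
P(minor quake | spike) = 0.139369/0.182952 ≈ 0.7618

Pr[minor quake | spike] ≈ 0.7618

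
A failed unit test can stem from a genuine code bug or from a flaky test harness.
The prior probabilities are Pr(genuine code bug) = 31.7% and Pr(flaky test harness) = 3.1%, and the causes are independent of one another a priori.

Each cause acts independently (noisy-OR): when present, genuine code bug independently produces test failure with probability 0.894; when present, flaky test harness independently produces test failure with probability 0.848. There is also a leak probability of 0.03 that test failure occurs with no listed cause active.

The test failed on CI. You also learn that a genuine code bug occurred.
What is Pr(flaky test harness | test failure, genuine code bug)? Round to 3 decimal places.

Under noisy-OR, P(test failure | causes) = 1 − (1−0.03)·∏(1−qᵢ) over the active causes.
P(test failure | genuine code bug) = 0.89718×0.969 + 0.984371×0.031 = 0.869367 + 0.030516 = 0.899883
The flaky test harness-present share is 0.984371×0.031 = 0.030516.
P(flaky test harness | test failure, genuine code bug) = 0.030516 / 0.899883 ≈ 0.034

Pr(flaky test harness | test failure, genuine code bug) ≈ 0.034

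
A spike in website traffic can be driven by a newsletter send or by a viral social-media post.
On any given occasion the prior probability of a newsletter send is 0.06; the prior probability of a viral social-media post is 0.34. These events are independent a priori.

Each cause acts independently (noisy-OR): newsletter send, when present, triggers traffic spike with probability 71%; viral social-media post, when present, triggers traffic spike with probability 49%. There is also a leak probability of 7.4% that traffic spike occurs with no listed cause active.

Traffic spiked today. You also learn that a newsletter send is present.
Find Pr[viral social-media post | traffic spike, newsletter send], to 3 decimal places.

Under noisy-OR, P(traffic spike | causes) = 1 − (1−0.074)·∏(1−qᵢ) over the active causes.
Weight on viral social-media post=true, given the evidence: 0.863045*0.34 = 0.293435
The normalizing constant is 0.73146*0.66 + 0.863045*0.34 = 0.776199
P(viral social-media post | traffic spike, newsletter send) = 0.293435/0.776199 ≈ 0.378

Pr[viral social-media post | traffic spike, newsletter send] ≈ 0.378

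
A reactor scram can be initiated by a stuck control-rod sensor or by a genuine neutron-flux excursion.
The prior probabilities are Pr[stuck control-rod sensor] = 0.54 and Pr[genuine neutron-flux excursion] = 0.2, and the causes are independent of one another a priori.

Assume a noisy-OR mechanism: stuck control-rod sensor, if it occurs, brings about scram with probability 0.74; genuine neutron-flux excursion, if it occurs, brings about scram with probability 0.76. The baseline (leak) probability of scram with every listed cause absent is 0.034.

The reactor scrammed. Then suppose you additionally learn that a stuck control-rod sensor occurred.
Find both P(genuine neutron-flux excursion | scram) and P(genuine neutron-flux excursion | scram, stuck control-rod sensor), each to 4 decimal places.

Under noisy-OR, P(scram | causes) = 1 − (1−0.034)·∏(1−qᵢ) over the active causes.
Weight on genuine neutron-flux excursion=true, given the evidence: 0.070671 + 0.101490 = 0.172161
The normalizing constant is 0.034*0.46*0.8 + 0.76816*0.46*0.2 + 0.74884*0.54*0.8 + 0.939722*0.54*0.2 = 0.508172
P(genuine neutron-flux excursion | scram) = 0.172161/0.508172 ≈ 0.3388

With the extra evidence:
P(scram | stuck control-rod sensor) = 0.74884×0.8 + 0.939722×0.2 = 0.599072 + 0.187944 = 0.787016
Of this, 0.187944 comes from 0.939722×0.2 (the genuine neutron-flux excursion=true cases).
P(genuine neutron-flux excursion | scram, stuck control-rod sensor) = 0.187944 / 0.787016 ≈ 0.2388

P(genuine neutron-flux excursion | scram) ≈ 0.3388; P(genuine neutron-flux excursion | scram, stuck control-rod sensor) ≈ 0.2388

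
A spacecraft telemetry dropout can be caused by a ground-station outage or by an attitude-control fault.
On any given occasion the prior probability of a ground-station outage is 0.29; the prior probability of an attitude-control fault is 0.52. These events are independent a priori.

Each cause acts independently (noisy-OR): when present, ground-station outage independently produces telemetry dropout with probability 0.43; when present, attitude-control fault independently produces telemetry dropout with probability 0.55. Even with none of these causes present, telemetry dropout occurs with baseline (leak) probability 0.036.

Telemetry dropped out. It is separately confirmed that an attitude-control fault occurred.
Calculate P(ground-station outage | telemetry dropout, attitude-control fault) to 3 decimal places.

Under noisy-OR, P(telemetry dropout | causes) = 1 − (1−0.036)·∏(1−qᵢ) over the active causes.
Weight on ground-station outage=true, given the evidence: 0.752734·0.29 = 0.218293
The normalizing constant is 0.5662·0.71 + 0.752734·0.29 = 0.620295
P(ground-station outage | telemetry dropout, attitude-control fault) = 0.218293/0.620295 ≈ 0.352

P(ground-station outage | telemetry dropout, attitude-control fault) ≈ 0.352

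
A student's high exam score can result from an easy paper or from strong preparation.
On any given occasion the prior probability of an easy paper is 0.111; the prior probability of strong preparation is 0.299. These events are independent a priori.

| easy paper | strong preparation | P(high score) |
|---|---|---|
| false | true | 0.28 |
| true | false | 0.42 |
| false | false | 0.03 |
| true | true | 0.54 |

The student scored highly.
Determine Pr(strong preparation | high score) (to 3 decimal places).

Pr(strong preparation | high score) ≈ 0.643

Sum P(high score|·) weighted by the priors over the 4 (easy paper, strong preparation) configurations:
  P(high score) = 0.03×0.889×0.701 + 0.28×0.889×0.299 + 0.42×0.111×0.701 + 0.54×0.111×0.299
        = 0.018696 + 0.074427 + 0.032681 + 0.017922 = 0.143726
The terms with strong preparation present sum to 0.092349, so
  P(strong preparation | high score) = 0.092349 / 0.143726 ≈ 0.643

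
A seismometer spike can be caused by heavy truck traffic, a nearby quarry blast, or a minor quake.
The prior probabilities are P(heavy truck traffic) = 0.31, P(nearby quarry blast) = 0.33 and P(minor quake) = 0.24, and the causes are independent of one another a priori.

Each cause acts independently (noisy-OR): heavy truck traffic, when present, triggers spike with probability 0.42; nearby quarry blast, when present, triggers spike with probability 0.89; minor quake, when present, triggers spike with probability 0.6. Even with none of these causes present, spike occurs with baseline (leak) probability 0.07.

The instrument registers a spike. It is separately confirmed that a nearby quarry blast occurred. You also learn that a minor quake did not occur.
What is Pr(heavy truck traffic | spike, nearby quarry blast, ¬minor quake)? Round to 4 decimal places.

Pr(heavy truck traffic | spike, nearby quarry blast, ¬minor quake) ≈ 0.3201

Under noisy-OR, P(spike | causes) = 1 − (1−0.07)·∏(1−qᵢ) over the active causes.
Enumerate both values of heavy truck traffic and weight by the priors:
  P(spike | nearby quarry blast, ¬minor quake) = 0.8977*0.69 + 0.940666*0.31
        = 0.619413 + 0.291606 = 0.911019
Configurations with heavy truck traffic contribute 0.291606, so
  P(heavy truck traffic | spike, nearby quarry blast, ¬minor quake) = 0.291606 / 0.911019 ≈ 0.3201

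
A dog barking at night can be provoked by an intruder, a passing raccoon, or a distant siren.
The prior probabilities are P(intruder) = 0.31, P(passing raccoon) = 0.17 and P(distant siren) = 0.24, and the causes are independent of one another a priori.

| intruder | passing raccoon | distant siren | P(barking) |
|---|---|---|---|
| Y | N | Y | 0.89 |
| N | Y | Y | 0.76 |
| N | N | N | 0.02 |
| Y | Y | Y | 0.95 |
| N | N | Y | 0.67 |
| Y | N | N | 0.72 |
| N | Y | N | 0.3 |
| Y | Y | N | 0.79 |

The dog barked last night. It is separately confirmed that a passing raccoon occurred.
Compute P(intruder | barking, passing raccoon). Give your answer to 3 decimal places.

P(intruder | barking, passing raccoon) ≈ 0.476

P(barking | passing raccoon) = 0.3*0.69*0.76 + 0.76*0.69*0.24 + 0.79*0.31*0.76 + 0.95*0.31*0.24 = 0.157320 + 0.125856 + 0.186124 + 0.070680 = 0.539980
Restricting to configurations with intruder present: 0.186124 + 0.070680 = 0.256804.
So P(intruder | barking, passing raccoon) = 0.256804/0.539980 ≈ 0.476.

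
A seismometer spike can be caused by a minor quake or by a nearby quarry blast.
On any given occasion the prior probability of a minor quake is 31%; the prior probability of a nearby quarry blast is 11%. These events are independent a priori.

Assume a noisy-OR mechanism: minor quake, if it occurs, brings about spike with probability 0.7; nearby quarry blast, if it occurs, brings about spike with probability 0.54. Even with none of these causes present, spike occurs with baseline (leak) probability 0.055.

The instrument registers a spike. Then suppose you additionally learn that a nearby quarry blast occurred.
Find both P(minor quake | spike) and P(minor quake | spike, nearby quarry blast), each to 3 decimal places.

Under noisy-OR, P(spike | causes) = 1 − (1−0.055)·∏(1−qᵢ) over the active causes.
Weight on minor quake=true, given the evidence: 0.197682 + 0.029653 = 0.227335
The normalizing constant is 0.055×0.69×0.89 + 0.5653×0.69×0.11 + 0.7165×0.31×0.89 + 0.86959×0.31×0.11 = 0.304016
Posterior = 0.227335 / 0.304016 ≈ 0.748

With the extra evidence:
P(spike | nearby quarry blast) = 0.5653·0.69 + 0.86959·0.31 = 0.390057 + 0.269573 = 0.659630
The minor quake-present share is 0.86959·0.31 = 0.269573.
So P(minor quake | spike, nearby quarry blast) = 0.269573/0.659630 ≈ 0.409.

P(minor quake | spike) ≈ 0.748; P(minor quake | spike, nearby quarry blast) ≈ 0.409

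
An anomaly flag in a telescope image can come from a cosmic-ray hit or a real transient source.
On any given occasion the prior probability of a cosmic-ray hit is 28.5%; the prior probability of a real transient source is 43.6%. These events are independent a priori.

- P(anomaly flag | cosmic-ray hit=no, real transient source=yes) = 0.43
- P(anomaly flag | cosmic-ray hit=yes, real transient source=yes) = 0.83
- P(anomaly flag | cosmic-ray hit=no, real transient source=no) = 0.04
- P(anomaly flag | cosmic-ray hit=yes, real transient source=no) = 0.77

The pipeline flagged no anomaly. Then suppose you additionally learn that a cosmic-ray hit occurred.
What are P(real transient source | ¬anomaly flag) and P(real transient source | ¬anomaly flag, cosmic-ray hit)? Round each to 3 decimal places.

P(real transient source | ¬anomaly flag) ≈ 0.319; P(real transient source | ¬anomaly flag, cosmic-ray hit) ≈ 0.364

Enumerate the 4 (cosmic-ray hit, real transient source) configurations and weight by the priors:
  P(¬anomaly flag) = 0.96·0.715·0.564 + 0.57·0.715·0.436 + 0.23·0.285·0.564 + 0.17·0.285·0.436
        = 0.387130 + 0.177692 + 0.036970 + 0.021124 = 0.622916
Configurations with real transient source contribute 0.198816, so
  P(real transient source | ¬anomaly flag) = 0.198816 / 0.622916 ≈ 0.319

Now also conditioning on cosmic-ray hit=true:
Sum P(¬anomaly flag|·) weighted by the priors over both values of real transient source:
  P(¬anomaly flag | cosmic-ray hit) = 0.23·0.564 + 0.17·0.436
        = 0.129720 + 0.074120 = 0.203840
Keeping only the real transient source-present terms gives 0.074120, so
  P(real transient source | ¬anomaly flag, cosmic-ray hit) = 0.074120 / 0.203840 ≈ 0.364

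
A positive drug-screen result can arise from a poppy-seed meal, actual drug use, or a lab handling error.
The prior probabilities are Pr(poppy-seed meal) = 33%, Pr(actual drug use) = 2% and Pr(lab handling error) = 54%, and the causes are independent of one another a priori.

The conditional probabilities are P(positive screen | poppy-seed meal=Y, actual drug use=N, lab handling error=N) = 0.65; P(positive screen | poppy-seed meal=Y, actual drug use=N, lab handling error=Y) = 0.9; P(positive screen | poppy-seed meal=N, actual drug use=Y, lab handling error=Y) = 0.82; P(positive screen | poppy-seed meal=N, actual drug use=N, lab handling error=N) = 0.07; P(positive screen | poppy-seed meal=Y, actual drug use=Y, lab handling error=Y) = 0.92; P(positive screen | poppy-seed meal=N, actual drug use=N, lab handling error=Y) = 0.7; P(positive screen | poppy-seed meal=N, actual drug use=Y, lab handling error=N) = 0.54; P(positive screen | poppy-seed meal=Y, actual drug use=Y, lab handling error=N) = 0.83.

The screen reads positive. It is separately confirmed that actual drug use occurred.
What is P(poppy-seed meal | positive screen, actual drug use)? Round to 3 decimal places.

P(poppy-seed meal | positive screen, actual drug use) ≈ 0.385

P(positive screen | actual drug use) = 0.54·0.67·0.46 + 0.82·0.67·0.54 + 0.83·0.33·0.46 + 0.92·0.33·0.54 = 0.166428 + 0.296676 + 0.125994 + 0.163944 = 0.753042
The poppy-seed meal-present share is 0.125994 + 0.163944 = 0.289938.
Hence the posterior is 0.289938/0.753042 ≈ 0.385.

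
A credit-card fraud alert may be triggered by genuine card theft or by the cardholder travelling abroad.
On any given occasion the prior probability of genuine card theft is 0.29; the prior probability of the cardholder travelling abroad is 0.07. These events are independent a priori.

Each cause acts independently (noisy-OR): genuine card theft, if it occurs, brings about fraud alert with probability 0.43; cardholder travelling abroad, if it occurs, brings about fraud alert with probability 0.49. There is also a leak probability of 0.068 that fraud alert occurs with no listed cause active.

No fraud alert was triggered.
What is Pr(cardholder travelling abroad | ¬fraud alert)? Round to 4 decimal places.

Pr(cardholder travelling abroad | ¬fraud alert) ≈ 0.0370

Under noisy-OR, P(fraud alert | causes) = 1 − (1−0.068)·∏(1−qᵢ) over the active causes.
Numerator (weight on configurations with cardholder travelling abroad): 0.023623 + 0.005500 = 0.029123
Normalizer over all consistent configurations: 0.932·0.71·0.93 + 0.47532·0.71·0.07 + 0.53124·0.29·0.93 + 0.270932·0.29·0.07 = 0.787798
P(cardholder travelling abroad | ¬fraud alert) = 0.029123/0.787798 ≈ 0.0370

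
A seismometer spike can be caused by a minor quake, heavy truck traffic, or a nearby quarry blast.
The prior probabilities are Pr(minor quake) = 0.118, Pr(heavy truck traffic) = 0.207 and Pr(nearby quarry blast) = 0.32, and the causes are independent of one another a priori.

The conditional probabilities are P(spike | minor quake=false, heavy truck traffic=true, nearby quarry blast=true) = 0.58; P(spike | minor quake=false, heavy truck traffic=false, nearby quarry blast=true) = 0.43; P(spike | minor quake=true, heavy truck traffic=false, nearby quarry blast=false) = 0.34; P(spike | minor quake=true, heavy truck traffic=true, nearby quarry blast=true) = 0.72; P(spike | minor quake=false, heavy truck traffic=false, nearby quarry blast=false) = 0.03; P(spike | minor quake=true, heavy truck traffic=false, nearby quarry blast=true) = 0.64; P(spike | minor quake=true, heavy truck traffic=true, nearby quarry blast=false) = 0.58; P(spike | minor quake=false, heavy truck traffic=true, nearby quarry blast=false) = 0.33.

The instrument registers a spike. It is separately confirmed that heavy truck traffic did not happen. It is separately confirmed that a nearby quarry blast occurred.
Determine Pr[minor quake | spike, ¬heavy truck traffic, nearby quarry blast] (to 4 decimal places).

By total probability over both values of minor quake:
  P(spike | ¬heavy truck traffic, nearby quarry blast) = 0.43*0.882 + 0.64*0.118
        = 0.379260 + 0.075520 = 0.454780
Keeping only the minor quake-present terms gives 0.075520, so
  P(minor quake | spike, ¬heavy truck traffic, nearby quarry blast) = 0.075520 / 0.454780 ≈ 0.1661

Pr[minor quake | spike, ¬heavy truck traffic, nearby quarry blast] ≈ 0.1661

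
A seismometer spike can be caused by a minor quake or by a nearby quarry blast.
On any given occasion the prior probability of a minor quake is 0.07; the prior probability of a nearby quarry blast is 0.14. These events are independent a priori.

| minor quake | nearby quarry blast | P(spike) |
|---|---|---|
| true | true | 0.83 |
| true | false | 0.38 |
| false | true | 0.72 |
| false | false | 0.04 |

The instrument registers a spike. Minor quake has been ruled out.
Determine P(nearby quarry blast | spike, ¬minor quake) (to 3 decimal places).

Enumerate both values of nearby quarry blast and weight by the priors:
  P(spike | ¬minor quake) = 0.04*0.86 + 0.72*0.14
        = 0.034400 + 0.100800 = 0.135200
Configurations with nearby quarry blast contribute 0.100800, so
  P(nearby quarry blast | spike, ¬minor quake) = 0.100800 / 0.135200 ≈ 0.746

P(nearby quarry blast | spike, ¬minor quake) ≈ 0.746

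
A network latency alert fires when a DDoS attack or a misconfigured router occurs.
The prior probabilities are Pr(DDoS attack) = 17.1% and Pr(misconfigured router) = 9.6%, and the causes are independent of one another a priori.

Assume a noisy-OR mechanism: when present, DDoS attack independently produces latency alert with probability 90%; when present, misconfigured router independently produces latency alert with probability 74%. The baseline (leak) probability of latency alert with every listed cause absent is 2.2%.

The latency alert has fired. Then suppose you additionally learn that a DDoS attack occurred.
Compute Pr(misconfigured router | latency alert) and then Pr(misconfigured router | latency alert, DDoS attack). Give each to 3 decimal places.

Pr(misconfigured router | latency alert) ≈ 0.326; Pr(misconfigured router | latency alert, DDoS attack) ≈ 0.103

Under noisy-OR, P(latency alert | causes) = 1 − (1−0.022)·∏(1−qᵢ) over the active causes.
P(latency alert) = 0.022·0.829·0.904 + 0.74572·0.829·0.096 + 0.9022·0.171·0.904 + 0.974572·0.171·0.096 = 0.016487 + 0.059347 + 0.139466 + 0.015999 = 0.231299
Of this, 0.075346 comes from 0.059347 + 0.015999 (the misconfigured router=true cases).
Hence the posterior is 0.075346/0.231299 ≈ 0.326.

Now also conditioning on DDoS attack=true:
P(latency alert | DDoS attack) = 0.9022*0.904 + 0.974572*0.096 = 0.815589 + 0.093559 = 0.909148
The misconfigured router-present share is 0.974572*0.096 = 0.093559.
P(misconfigured router | latency alert, DDoS attack) = 0.093559 / 0.909148 ≈ 0.103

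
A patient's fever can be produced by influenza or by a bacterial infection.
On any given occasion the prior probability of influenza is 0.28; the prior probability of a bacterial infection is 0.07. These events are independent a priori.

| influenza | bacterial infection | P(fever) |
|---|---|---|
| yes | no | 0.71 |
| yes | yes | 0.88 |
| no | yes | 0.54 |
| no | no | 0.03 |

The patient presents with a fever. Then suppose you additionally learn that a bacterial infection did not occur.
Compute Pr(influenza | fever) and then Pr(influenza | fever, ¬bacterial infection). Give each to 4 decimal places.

Numerator (weight on configurations with influenza): 0.184884 + 0.017248 = 0.202132
Normalizer over all consistent configurations: 0.03×0.72×0.93 + 0.54×0.72×0.07 + 0.71×0.28×0.93 + 0.88×0.28×0.07 = 0.249436
Posterior = 0.202132 / 0.249436 ≈ 0.8104

With the extra evidence:
P(fever | ¬bacterial infection) = 0.03·0.72 + 0.71·0.28 = 0.021600 + 0.198800 = 0.220400
The influenza-present share is 0.71·0.28 = 0.198800.
P(influenza | fever, ¬bacterial infection) = 0.198800 / 0.220400 ≈ 0.9020
With bacterial infection excluded, influenza must carry more of the explanatory weight for the fever.

Pr(influenza | fever) ≈ 0.8104; Pr(influenza | fever, ¬bacterial infection) ≈ 0.9020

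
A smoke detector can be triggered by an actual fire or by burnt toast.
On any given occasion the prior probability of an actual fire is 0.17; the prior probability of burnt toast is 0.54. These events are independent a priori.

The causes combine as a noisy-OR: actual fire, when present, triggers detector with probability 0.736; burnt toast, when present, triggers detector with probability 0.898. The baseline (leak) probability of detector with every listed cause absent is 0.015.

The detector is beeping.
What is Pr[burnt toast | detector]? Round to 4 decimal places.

Under noisy-OR, P(detector | causes) = 1 − (1−0.015)·∏(1−qᵢ) over the active causes.
By total probability over the 4 (actual fire, burnt toast) configurations:
  P(detector) = 0.015*0.83*0.46 + 0.89953*0.83*0.54 + 0.73996*0.17*0.46 + 0.973476*0.17*0.54
        = 0.005727 + 0.403169 + 0.057865 + 0.089365 = 0.556126
Configurations with burnt toast contribute 0.492534, so
  P(burnt toast | detector) = 0.492534 / 0.556126 ≈ 0.8857

Pr[burnt toast | detector] ≈ 0.8857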